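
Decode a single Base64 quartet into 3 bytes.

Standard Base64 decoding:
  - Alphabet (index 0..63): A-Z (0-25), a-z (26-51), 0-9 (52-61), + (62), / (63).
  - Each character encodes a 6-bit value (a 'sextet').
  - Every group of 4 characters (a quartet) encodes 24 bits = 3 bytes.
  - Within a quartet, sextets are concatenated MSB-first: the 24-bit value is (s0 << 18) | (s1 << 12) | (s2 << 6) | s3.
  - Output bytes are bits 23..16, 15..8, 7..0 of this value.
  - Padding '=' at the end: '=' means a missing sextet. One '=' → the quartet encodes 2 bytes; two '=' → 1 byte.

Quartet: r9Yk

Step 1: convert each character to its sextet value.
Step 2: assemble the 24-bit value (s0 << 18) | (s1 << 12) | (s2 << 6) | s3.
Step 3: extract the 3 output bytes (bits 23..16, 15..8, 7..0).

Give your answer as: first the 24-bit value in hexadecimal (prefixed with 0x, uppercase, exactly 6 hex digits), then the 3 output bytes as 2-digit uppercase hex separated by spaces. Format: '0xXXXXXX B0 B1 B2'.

Sextets: r=43, 9=61, Y=24, k=36
24-bit: (43<<18) | (61<<12) | (24<<6) | 36
      = 0xAC0000 | 0x03D000 | 0x000600 | 0x000024
      = 0xAFD624
Bytes: (v>>16)&0xFF=AF, (v>>8)&0xFF=D6, v&0xFF=24

Answer: 0xAFD624 AF D6 24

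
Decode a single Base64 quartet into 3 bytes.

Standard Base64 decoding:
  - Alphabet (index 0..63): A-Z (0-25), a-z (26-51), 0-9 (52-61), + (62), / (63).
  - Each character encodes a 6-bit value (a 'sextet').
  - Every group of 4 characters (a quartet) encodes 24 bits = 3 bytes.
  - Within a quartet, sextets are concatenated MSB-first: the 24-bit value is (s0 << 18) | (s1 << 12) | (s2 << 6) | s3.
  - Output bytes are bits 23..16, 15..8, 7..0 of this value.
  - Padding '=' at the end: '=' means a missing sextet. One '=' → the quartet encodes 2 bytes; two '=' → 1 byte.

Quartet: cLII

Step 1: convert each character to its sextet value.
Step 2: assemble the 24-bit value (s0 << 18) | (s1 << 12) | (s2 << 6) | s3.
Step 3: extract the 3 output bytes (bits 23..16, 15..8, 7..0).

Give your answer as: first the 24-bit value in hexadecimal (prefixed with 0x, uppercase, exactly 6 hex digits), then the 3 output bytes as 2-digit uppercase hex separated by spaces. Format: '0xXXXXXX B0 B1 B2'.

Answer: 0x70B208 70 B2 08

Derivation:
Sextets: c=28, L=11, I=8, I=8
24-bit: (28<<18) | (11<<12) | (8<<6) | 8
      = 0x700000 | 0x00B000 | 0x000200 | 0x000008
      = 0x70B208
Bytes: (v>>16)&0xFF=70, (v>>8)&0xFF=B2, v&0xFF=08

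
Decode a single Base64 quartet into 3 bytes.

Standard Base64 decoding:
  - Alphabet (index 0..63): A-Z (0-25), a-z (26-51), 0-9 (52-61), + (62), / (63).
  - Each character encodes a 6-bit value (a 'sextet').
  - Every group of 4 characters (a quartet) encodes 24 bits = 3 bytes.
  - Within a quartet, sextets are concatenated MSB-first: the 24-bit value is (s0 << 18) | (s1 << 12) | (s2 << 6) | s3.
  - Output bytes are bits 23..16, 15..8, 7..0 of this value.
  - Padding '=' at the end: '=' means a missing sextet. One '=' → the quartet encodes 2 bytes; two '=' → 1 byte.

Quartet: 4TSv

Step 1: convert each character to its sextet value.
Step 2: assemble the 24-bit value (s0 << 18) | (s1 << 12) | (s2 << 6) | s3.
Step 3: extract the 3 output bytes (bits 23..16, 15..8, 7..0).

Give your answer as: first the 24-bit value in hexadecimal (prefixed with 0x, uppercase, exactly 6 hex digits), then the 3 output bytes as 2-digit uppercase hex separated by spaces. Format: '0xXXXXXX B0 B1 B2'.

Answer: 0xE134AF E1 34 AF

Derivation:
Sextets: 4=56, T=19, S=18, v=47
24-bit: (56<<18) | (19<<12) | (18<<6) | 47
      = 0xE00000 | 0x013000 | 0x000480 | 0x00002F
      = 0xE134AF
Bytes: (v>>16)&0xFF=E1, (v>>8)&0xFF=34, v&0xFF=AF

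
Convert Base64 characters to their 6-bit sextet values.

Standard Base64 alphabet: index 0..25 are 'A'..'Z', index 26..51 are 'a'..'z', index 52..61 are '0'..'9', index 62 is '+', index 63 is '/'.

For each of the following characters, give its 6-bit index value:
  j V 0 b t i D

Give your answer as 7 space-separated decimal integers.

Answer: 35 21 52 27 45 34 3

Derivation:
'j': a..z range, 26 + ord('j') − ord('a') = 35
'V': A..Z range, ord('V') − ord('A') = 21
'0': 0..9 range, 52 + ord('0') − ord('0') = 52
'b': a..z range, 26 + ord('b') − ord('a') = 27
't': a..z range, 26 + ord('t') − ord('a') = 45
'i': a..z range, 26 + ord('i') − ord('a') = 34
'D': A..Z range, ord('D') − ord('A') = 3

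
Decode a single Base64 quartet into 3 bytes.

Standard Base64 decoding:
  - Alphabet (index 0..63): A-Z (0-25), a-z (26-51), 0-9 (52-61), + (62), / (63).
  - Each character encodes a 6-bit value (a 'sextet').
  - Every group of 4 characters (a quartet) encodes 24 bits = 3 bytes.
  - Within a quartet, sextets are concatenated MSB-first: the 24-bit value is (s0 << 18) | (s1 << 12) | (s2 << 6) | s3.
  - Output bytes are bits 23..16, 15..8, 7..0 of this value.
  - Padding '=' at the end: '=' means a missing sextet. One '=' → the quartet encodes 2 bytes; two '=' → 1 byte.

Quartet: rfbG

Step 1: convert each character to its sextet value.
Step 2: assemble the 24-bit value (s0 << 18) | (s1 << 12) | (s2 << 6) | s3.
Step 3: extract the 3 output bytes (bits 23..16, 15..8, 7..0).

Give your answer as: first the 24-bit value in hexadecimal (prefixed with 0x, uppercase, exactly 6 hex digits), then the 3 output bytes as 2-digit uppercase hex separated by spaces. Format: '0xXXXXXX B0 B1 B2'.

Sextets: r=43, f=31, b=27, G=6
24-bit: (43<<18) | (31<<12) | (27<<6) | 6
      = 0xAC0000 | 0x01F000 | 0x0006C0 | 0x000006
      = 0xADF6C6
Bytes: (v>>16)&0xFF=AD, (v>>8)&0xFF=F6, v&0xFF=C6

Answer: 0xADF6C6 AD F6 C6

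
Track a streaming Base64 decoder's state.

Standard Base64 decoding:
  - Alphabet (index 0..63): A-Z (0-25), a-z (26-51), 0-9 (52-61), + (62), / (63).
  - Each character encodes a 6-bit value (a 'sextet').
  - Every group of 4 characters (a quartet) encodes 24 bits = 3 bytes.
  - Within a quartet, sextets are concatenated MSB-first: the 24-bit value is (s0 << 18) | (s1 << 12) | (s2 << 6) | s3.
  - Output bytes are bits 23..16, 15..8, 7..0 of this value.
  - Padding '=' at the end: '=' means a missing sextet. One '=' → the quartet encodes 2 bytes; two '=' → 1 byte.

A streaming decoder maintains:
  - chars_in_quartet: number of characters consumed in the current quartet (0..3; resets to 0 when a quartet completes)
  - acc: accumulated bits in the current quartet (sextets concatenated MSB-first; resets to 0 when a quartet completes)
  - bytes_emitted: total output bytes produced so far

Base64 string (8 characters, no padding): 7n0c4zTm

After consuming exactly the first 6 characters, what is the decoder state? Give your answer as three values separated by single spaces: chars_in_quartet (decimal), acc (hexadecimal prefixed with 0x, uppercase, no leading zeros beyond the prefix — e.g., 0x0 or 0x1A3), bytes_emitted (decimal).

After char 0 ('7'=59): chars_in_quartet=1 acc=0x3B bytes_emitted=0
After char 1 ('n'=39): chars_in_quartet=2 acc=0xEE7 bytes_emitted=0
After char 2 ('0'=52): chars_in_quartet=3 acc=0x3B9F4 bytes_emitted=0
After char 3 ('c'=28): chars_in_quartet=4 acc=0xEE7D1C -> emit EE 7D 1C, reset; bytes_emitted=3
After char 4 ('4'=56): chars_in_quartet=1 acc=0x38 bytes_emitted=3
After char 5 ('z'=51): chars_in_quartet=2 acc=0xE33 bytes_emitted=3

Answer: 2 0xE33 3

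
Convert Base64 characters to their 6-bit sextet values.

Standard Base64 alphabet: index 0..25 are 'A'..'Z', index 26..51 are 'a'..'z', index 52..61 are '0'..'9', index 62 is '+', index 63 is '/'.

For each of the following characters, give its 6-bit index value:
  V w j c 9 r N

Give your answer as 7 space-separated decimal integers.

Answer: 21 48 35 28 61 43 13

Derivation:
'V': A..Z range, ord('V') − ord('A') = 21
'w': a..z range, 26 + ord('w') − ord('a') = 48
'j': a..z range, 26 + ord('j') − ord('a') = 35
'c': a..z range, 26 + ord('c') − ord('a') = 28
'9': 0..9 range, 52 + ord('9') − ord('0') = 61
'r': a..z range, 26 + ord('r') − ord('a') = 43
'N': A..Z range, ord('N') − ord('A') = 13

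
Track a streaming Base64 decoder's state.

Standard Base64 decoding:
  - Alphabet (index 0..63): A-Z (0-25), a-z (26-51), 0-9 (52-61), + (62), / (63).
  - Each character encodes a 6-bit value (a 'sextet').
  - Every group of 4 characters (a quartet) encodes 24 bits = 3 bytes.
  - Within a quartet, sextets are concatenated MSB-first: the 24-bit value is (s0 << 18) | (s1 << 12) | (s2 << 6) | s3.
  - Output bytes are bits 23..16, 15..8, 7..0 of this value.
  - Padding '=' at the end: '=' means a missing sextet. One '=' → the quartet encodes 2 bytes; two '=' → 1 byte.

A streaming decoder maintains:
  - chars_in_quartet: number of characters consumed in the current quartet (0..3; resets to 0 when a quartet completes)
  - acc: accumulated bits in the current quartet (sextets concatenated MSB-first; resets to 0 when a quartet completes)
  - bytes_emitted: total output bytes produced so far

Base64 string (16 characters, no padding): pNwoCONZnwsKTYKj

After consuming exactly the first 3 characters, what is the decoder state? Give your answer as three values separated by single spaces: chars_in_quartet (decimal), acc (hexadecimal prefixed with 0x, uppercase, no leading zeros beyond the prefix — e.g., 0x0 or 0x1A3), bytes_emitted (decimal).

Answer: 3 0x29370 0

Derivation:
After char 0 ('p'=41): chars_in_quartet=1 acc=0x29 bytes_emitted=0
After char 1 ('N'=13): chars_in_quartet=2 acc=0xA4D bytes_emitted=0
After char 2 ('w'=48): chars_in_quartet=3 acc=0x29370 bytes_emitted=0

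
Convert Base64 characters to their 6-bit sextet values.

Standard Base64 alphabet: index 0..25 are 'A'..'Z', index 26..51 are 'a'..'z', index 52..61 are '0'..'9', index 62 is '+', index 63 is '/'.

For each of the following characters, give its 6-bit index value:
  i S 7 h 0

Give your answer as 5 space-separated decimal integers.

'i': a..z range, 26 + ord('i') − ord('a') = 34
'S': A..Z range, ord('S') − ord('A') = 18
'7': 0..9 range, 52 + ord('7') − ord('0') = 59
'h': a..z range, 26 + ord('h') − ord('a') = 33
'0': 0..9 range, 52 + ord('0') − ord('0') = 52

Answer: 34 18 59 33 52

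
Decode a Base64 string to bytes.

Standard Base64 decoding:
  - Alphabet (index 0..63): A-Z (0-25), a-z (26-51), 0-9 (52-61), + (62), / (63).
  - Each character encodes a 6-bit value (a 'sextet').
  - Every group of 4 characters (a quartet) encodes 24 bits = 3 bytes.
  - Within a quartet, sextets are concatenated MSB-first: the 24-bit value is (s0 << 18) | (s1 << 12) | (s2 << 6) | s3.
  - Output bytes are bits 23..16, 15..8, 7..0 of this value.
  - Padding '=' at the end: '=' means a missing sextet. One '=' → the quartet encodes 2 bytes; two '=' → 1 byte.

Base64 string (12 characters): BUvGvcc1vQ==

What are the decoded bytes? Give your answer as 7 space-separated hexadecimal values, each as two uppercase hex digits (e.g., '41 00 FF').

After char 0 ('B'=1): chars_in_quartet=1 acc=0x1 bytes_emitted=0
After char 1 ('U'=20): chars_in_quartet=2 acc=0x54 bytes_emitted=0
After char 2 ('v'=47): chars_in_quartet=3 acc=0x152F bytes_emitted=0
After char 3 ('G'=6): chars_in_quartet=4 acc=0x54BC6 -> emit 05 4B C6, reset; bytes_emitted=3
After char 4 ('v'=47): chars_in_quartet=1 acc=0x2F bytes_emitted=3
After char 5 ('c'=28): chars_in_quartet=2 acc=0xBDC bytes_emitted=3
After char 6 ('c'=28): chars_in_quartet=3 acc=0x2F71C bytes_emitted=3
After char 7 ('1'=53): chars_in_quartet=4 acc=0xBDC735 -> emit BD C7 35, reset; bytes_emitted=6
After char 8 ('v'=47): chars_in_quartet=1 acc=0x2F bytes_emitted=6
After char 9 ('Q'=16): chars_in_quartet=2 acc=0xBD0 bytes_emitted=6
Padding '==': partial quartet acc=0xBD0 -> emit BD; bytes_emitted=7

Answer: 05 4B C6 BD C7 35 BD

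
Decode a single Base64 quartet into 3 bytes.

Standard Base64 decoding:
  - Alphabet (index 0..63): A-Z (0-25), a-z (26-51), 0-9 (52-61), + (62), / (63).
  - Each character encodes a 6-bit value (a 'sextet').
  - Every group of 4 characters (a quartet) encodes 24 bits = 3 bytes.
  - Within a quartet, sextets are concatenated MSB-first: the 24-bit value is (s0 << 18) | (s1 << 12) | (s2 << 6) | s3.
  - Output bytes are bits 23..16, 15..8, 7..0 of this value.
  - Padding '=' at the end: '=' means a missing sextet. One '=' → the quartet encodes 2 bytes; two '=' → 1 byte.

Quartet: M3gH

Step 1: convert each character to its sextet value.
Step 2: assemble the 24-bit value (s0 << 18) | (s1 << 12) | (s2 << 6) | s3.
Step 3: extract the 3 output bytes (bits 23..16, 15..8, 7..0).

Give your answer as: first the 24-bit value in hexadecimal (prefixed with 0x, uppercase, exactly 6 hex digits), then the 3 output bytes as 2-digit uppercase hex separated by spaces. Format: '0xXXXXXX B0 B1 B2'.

Sextets: M=12, 3=55, g=32, H=7
24-bit: (12<<18) | (55<<12) | (32<<6) | 7
      = 0x300000 | 0x037000 | 0x000800 | 0x000007
      = 0x337807
Bytes: (v>>16)&0xFF=33, (v>>8)&0xFF=78, v&0xFF=07

Answer: 0x337807 33 78 07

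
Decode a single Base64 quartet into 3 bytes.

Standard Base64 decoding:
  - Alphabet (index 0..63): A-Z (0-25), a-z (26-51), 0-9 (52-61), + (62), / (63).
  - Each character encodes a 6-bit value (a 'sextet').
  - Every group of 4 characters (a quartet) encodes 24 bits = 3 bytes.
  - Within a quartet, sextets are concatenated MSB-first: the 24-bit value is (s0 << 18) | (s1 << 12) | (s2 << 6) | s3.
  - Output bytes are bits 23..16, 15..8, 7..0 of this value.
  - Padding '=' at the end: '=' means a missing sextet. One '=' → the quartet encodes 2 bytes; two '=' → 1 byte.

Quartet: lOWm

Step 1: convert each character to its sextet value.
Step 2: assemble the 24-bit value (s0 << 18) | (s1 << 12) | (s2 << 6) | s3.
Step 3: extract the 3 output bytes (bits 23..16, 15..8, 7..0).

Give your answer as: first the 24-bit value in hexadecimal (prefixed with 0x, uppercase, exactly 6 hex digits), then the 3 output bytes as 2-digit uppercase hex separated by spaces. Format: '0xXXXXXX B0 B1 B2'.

Answer: 0x94E5A6 94 E5 A6

Derivation:
Sextets: l=37, O=14, W=22, m=38
24-bit: (37<<18) | (14<<12) | (22<<6) | 38
      = 0x940000 | 0x00E000 | 0x000580 | 0x000026
      = 0x94E5A6
Bytes: (v>>16)&0xFF=94, (v>>8)&0xFF=E5, v&0xFF=A6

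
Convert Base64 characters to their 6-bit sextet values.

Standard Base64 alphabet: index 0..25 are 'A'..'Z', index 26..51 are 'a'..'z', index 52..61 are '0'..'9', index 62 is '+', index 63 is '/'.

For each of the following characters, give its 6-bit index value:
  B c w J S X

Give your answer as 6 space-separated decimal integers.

Answer: 1 28 48 9 18 23

Derivation:
'B': A..Z range, ord('B') − ord('A') = 1
'c': a..z range, 26 + ord('c') − ord('a') = 28
'w': a..z range, 26 + ord('w') − ord('a') = 48
'J': A..Z range, ord('J') − ord('A') = 9
'S': A..Z range, ord('S') − ord('A') = 18
'X': A..Z range, ord('X') − ord('A') = 23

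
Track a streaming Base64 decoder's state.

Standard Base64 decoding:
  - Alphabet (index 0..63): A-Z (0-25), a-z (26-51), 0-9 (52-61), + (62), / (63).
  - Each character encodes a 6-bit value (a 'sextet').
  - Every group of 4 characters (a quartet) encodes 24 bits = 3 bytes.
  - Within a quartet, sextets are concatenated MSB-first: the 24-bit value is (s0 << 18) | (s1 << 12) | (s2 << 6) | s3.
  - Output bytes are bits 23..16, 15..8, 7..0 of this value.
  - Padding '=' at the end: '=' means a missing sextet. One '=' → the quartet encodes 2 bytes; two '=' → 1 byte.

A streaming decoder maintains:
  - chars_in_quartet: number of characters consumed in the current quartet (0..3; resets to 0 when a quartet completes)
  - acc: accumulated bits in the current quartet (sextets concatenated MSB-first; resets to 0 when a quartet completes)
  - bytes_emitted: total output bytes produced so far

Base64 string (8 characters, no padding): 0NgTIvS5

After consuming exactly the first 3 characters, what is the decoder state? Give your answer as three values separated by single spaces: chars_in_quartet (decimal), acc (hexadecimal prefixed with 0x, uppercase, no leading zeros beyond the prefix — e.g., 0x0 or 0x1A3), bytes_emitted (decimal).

After char 0 ('0'=52): chars_in_quartet=1 acc=0x34 bytes_emitted=0
After char 1 ('N'=13): chars_in_quartet=2 acc=0xD0D bytes_emitted=0
After char 2 ('g'=32): chars_in_quartet=3 acc=0x34360 bytes_emitted=0

Answer: 3 0x34360 0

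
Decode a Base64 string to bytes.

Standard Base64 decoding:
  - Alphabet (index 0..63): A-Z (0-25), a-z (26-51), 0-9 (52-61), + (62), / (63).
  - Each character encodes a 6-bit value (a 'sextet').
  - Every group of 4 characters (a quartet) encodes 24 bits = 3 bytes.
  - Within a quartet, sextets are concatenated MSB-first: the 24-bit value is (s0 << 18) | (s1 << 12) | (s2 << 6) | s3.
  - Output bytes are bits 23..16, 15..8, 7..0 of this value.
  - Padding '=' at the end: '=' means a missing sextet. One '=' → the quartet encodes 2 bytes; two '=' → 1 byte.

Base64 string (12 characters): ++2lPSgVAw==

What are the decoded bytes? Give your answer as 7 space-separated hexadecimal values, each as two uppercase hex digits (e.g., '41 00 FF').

After char 0 ('+'=62): chars_in_quartet=1 acc=0x3E bytes_emitted=0
After char 1 ('+'=62): chars_in_quartet=2 acc=0xFBE bytes_emitted=0
After char 2 ('2'=54): chars_in_quartet=3 acc=0x3EFB6 bytes_emitted=0
After char 3 ('l'=37): chars_in_quartet=4 acc=0xFBEDA5 -> emit FB ED A5, reset; bytes_emitted=3
After char 4 ('P'=15): chars_in_quartet=1 acc=0xF bytes_emitted=3
After char 5 ('S'=18): chars_in_quartet=2 acc=0x3D2 bytes_emitted=3
After char 6 ('g'=32): chars_in_quartet=3 acc=0xF4A0 bytes_emitted=3
After char 7 ('V'=21): chars_in_quartet=4 acc=0x3D2815 -> emit 3D 28 15, reset; bytes_emitted=6
After char 8 ('A'=0): chars_in_quartet=1 acc=0x0 bytes_emitted=6
After char 9 ('w'=48): chars_in_quartet=2 acc=0x30 bytes_emitted=6
Padding '==': partial quartet acc=0x30 -> emit 03; bytes_emitted=7

Answer: FB ED A5 3D 28 15 03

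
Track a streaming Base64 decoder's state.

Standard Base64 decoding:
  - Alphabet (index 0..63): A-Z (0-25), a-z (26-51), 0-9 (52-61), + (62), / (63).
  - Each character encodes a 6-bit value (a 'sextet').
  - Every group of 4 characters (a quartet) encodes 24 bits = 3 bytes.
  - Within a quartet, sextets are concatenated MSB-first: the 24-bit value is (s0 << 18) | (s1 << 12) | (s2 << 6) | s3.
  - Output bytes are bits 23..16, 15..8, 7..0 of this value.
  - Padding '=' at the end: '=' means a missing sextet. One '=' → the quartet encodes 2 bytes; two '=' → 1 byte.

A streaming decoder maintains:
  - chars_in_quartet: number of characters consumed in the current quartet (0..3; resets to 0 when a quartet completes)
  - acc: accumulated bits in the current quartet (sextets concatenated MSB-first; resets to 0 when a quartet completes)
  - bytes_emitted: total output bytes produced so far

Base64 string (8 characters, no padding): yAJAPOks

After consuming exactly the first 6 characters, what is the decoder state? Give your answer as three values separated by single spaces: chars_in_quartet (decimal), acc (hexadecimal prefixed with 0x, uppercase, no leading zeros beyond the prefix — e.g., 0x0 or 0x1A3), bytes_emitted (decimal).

Answer: 2 0x3CE 3

Derivation:
After char 0 ('y'=50): chars_in_quartet=1 acc=0x32 bytes_emitted=0
After char 1 ('A'=0): chars_in_quartet=2 acc=0xC80 bytes_emitted=0
After char 2 ('J'=9): chars_in_quartet=3 acc=0x32009 bytes_emitted=0
After char 3 ('A'=0): chars_in_quartet=4 acc=0xC80240 -> emit C8 02 40, reset; bytes_emitted=3
After char 4 ('P'=15): chars_in_quartet=1 acc=0xF bytes_emitted=3
After char 5 ('O'=14): chars_in_quartet=2 acc=0x3CE bytes_emitted=3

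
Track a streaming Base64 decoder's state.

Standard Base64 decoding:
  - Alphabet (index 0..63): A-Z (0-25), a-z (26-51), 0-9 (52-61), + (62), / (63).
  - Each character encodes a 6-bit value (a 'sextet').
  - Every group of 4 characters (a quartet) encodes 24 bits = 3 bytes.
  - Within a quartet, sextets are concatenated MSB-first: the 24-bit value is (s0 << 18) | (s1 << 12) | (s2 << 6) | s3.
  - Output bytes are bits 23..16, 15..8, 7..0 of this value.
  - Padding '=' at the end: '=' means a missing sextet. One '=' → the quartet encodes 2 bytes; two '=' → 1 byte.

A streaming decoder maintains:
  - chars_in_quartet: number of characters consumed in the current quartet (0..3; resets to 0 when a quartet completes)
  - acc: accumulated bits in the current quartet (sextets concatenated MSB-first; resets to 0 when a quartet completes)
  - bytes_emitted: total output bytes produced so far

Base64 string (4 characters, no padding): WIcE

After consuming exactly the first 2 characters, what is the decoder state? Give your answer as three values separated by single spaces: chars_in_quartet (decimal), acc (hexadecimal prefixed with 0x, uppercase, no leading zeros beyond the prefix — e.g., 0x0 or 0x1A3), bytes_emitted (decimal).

Answer: 2 0x588 0

Derivation:
After char 0 ('W'=22): chars_in_quartet=1 acc=0x16 bytes_emitted=0
After char 1 ('I'=8): chars_in_quartet=2 acc=0x588 bytes_emitted=0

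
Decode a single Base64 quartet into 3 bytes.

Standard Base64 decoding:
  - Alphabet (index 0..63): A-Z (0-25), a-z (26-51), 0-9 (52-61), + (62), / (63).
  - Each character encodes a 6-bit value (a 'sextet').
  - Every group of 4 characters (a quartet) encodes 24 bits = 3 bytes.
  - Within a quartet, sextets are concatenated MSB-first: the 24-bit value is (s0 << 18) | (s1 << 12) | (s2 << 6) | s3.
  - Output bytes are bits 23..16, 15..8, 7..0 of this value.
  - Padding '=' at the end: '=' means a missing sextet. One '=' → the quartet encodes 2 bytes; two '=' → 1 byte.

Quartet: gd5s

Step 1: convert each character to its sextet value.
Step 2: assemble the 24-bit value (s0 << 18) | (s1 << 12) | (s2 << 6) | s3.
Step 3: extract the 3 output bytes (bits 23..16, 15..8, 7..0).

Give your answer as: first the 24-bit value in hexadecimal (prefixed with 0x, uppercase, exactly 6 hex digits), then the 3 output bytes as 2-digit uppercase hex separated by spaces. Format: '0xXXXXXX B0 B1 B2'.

Answer: 0x81DE6C 81 DE 6C

Derivation:
Sextets: g=32, d=29, 5=57, s=44
24-bit: (32<<18) | (29<<12) | (57<<6) | 44
      = 0x800000 | 0x01D000 | 0x000E40 | 0x00002C
      = 0x81DE6C
Bytes: (v>>16)&0xFF=81, (v>>8)&0xFF=DE, v&0xFF=6C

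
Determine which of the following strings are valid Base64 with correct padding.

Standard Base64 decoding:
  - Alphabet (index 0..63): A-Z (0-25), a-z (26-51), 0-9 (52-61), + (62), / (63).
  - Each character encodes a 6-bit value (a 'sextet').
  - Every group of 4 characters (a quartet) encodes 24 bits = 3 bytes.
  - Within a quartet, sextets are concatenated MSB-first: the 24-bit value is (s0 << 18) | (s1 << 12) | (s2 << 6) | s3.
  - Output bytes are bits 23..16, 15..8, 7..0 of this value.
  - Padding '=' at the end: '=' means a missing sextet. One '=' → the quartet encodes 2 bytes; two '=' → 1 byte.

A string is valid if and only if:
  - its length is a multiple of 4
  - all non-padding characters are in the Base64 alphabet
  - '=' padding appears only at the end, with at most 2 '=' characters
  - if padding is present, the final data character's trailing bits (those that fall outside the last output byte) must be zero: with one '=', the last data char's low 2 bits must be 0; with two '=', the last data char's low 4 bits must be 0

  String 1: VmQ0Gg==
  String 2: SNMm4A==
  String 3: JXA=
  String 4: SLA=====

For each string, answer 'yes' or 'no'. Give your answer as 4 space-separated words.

Answer: yes yes yes no

Derivation:
String 1: 'VmQ0Gg==' → valid
String 2: 'SNMm4A==' → valid
String 3: 'JXA=' → valid
String 4: 'SLA=====' → invalid (5 pad chars (max 2))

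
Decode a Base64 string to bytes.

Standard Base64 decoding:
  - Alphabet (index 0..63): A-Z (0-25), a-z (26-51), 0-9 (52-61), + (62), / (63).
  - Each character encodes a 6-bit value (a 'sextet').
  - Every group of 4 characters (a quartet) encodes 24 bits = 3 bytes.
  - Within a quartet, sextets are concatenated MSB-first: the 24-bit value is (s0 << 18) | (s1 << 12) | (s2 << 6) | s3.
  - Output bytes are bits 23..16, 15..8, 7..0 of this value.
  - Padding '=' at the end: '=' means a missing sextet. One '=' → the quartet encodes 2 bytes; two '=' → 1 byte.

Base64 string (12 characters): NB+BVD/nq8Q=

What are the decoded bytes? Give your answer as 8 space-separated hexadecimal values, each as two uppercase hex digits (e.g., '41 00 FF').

Answer: 34 1F 81 54 3F E7 AB C4

Derivation:
After char 0 ('N'=13): chars_in_quartet=1 acc=0xD bytes_emitted=0
After char 1 ('B'=1): chars_in_quartet=2 acc=0x341 bytes_emitted=0
After char 2 ('+'=62): chars_in_quartet=3 acc=0xD07E bytes_emitted=0
After char 3 ('B'=1): chars_in_quartet=4 acc=0x341F81 -> emit 34 1F 81, reset; bytes_emitted=3
After char 4 ('V'=21): chars_in_quartet=1 acc=0x15 bytes_emitted=3
After char 5 ('D'=3): chars_in_quartet=2 acc=0x543 bytes_emitted=3
After char 6 ('/'=63): chars_in_quartet=3 acc=0x150FF bytes_emitted=3
After char 7 ('n'=39): chars_in_quartet=4 acc=0x543FE7 -> emit 54 3F E7, reset; bytes_emitted=6
After char 8 ('q'=42): chars_in_quartet=1 acc=0x2A bytes_emitted=6
After char 9 ('8'=60): chars_in_quartet=2 acc=0xABC bytes_emitted=6
After char 10 ('Q'=16): chars_in_quartet=3 acc=0x2AF10 bytes_emitted=6
Padding '=': partial quartet acc=0x2AF10 -> emit AB C4; bytes_emitted=8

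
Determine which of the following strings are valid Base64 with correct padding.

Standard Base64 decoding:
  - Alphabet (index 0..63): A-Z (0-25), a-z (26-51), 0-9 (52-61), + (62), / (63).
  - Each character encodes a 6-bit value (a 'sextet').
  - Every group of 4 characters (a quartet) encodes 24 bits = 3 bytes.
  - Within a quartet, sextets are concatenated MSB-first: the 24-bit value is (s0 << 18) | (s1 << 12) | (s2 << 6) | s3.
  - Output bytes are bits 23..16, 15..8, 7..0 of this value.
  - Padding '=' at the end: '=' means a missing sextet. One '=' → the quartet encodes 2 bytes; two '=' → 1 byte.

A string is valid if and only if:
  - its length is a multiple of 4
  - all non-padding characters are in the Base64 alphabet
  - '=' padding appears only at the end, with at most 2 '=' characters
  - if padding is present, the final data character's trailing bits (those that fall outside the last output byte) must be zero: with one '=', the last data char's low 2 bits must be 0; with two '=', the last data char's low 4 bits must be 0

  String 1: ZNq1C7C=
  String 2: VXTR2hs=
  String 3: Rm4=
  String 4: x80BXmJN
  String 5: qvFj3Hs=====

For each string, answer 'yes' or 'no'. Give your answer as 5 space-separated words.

String 1: 'ZNq1C7C=' → invalid (bad trailing bits)
String 2: 'VXTR2hs=' → valid
String 3: 'Rm4=' → valid
String 4: 'x80BXmJN' → valid
String 5: 'qvFj3Hs=====' → invalid (5 pad chars (max 2))

Answer: no yes yes yes no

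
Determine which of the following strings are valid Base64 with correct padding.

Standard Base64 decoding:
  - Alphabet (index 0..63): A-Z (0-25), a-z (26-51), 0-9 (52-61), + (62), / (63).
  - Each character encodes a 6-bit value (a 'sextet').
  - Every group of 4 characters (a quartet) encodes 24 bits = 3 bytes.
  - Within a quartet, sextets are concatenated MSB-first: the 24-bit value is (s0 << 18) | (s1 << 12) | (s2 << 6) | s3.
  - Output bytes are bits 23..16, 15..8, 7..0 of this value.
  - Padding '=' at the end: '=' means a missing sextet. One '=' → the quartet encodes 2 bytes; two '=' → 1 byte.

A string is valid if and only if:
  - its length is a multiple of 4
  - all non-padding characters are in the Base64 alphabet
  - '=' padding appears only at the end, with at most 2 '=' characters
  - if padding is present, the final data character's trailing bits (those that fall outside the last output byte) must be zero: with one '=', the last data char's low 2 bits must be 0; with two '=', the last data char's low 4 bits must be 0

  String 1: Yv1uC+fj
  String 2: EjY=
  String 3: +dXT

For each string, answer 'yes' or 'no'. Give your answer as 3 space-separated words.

String 1: 'Yv1uC+fj' → valid
String 2: 'EjY=' → valid
String 3: '+dXT' → valid

Answer: yes yes yes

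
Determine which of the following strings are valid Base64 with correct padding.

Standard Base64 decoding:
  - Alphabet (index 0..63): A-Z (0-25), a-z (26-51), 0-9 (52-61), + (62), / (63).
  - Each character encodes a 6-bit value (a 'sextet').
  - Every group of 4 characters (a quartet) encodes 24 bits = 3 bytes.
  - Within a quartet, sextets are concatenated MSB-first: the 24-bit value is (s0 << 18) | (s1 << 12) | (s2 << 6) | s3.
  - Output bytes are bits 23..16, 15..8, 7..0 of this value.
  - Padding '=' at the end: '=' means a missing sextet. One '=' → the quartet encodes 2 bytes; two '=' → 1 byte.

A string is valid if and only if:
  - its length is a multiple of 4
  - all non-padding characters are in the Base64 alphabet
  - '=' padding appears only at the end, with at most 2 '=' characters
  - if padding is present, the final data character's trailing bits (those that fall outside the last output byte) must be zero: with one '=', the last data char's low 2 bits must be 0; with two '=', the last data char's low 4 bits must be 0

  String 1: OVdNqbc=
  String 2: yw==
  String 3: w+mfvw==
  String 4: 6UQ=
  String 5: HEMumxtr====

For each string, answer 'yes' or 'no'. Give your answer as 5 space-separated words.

String 1: 'OVdNqbc=' → valid
String 2: 'yw==' → valid
String 3: 'w+mfvw==' → valid
String 4: '6UQ=' → valid
String 5: 'HEMumxtr====' → invalid (4 pad chars (max 2))

Answer: yes yes yes yes no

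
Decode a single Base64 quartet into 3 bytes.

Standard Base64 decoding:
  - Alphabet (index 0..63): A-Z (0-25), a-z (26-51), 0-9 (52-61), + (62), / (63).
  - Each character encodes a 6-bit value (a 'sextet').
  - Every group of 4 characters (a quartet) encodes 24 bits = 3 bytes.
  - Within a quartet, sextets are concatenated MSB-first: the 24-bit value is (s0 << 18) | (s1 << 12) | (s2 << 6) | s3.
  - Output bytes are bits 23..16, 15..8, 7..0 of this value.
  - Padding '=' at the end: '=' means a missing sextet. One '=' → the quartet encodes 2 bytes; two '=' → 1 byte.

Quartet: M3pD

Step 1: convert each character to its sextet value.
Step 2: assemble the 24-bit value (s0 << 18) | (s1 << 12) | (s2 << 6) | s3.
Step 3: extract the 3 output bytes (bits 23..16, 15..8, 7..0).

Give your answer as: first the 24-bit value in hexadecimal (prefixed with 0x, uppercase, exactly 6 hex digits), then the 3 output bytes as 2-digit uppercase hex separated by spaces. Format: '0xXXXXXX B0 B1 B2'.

Sextets: M=12, 3=55, p=41, D=3
24-bit: (12<<18) | (55<<12) | (41<<6) | 3
      = 0x300000 | 0x037000 | 0x000A40 | 0x000003
      = 0x337A43
Bytes: (v>>16)&0xFF=33, (v>>8)&0xFF=7A, v&0xFF=43

Answer: 0x337A43 33 7A 43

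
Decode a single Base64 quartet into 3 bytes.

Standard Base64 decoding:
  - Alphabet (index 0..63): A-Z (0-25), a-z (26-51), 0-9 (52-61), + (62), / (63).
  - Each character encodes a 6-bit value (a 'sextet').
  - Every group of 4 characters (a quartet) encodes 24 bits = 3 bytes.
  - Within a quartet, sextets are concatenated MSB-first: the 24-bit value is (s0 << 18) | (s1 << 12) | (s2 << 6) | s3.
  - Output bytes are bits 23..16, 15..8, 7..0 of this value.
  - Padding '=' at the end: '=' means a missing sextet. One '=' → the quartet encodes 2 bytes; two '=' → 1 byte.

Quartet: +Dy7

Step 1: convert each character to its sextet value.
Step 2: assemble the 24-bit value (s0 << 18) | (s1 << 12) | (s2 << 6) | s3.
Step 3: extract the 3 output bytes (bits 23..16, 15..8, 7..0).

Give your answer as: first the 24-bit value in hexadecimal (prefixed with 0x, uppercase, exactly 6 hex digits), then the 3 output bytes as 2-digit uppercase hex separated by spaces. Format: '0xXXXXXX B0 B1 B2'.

Answer: 0xF83CBB F8 3C BB

Derivation:
Sextets: +=62, D=3, y=50, 7=59
24-bit: (62<<18) | (3<<12) | (50<<6) | 59
      = 0xF80000 | 0x003000 | 0x000C80 | 0x00003B
      = 0xF83CBB
Bytes: (v>>16)&0xFF=F8, (v>>8)&0xFF=3C, v&0xFF=BB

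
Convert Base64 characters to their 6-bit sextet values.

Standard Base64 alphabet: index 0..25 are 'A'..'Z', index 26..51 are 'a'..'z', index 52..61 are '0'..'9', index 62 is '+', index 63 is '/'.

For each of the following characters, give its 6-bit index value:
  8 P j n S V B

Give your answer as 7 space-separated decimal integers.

Answer: 60 15 35 39 18 21 1

Derivation:
'8': 0..9 range, 52 + ord('8') − ord('0') = 60
'P': A..Z range, ord('P') − ord('A') = 15
'j': a..z range, 26 + ord('j') − ord('a') = 35
'n': a..z range, 26 + ord('n') − ord('a') = 39
'S': A..Z range, ord('S') − ord('A') = 18
'V': A..Z range, ord('V') − ord('A') = 21
'B': A..Z range, ord('B') − ord('A') = 1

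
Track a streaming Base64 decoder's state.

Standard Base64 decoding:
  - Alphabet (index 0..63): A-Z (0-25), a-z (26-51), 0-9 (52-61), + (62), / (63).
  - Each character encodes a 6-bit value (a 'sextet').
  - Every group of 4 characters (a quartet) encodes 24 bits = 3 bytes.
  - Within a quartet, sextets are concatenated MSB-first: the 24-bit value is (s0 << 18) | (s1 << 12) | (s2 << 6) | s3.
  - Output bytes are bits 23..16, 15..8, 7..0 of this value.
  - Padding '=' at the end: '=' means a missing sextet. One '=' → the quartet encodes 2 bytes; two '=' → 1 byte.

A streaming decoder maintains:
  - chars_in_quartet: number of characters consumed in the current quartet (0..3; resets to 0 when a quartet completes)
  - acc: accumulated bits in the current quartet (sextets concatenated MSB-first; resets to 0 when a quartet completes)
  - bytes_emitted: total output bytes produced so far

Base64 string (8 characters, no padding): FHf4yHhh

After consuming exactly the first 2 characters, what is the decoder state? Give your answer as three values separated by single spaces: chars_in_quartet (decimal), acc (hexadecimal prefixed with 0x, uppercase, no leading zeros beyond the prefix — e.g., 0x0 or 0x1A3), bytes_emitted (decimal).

After char 0 ('F'=5): chars_in_quartet=1 acc=0x5 bytes_emitted=0
After char 1 ('H'=7): chars_in_quartet=2 acc=0x147 bytes_emitted=0

Answer: 2 0x147 0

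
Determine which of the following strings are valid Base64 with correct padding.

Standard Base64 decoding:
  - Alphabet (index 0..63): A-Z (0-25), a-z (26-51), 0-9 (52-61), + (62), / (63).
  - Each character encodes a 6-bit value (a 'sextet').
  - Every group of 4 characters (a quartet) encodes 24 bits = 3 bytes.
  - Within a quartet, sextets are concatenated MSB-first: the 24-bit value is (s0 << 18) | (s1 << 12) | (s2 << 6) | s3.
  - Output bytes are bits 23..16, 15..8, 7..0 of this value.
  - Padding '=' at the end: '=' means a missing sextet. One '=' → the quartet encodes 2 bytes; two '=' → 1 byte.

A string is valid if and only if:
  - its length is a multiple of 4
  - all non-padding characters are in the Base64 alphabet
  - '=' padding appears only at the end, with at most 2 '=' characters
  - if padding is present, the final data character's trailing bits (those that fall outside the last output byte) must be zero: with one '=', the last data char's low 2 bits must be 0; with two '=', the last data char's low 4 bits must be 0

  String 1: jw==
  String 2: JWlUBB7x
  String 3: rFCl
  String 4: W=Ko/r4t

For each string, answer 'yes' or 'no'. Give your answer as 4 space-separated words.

String 1: 'jw==' → valid
String 2: 'JWlUBB7x' → valid
String 3: 'rFCl' → valid
String 4: 'W=Ko/r4t' → invalid (bad char(s): ['=']; '=' in middle)

Answer: yes yes yes no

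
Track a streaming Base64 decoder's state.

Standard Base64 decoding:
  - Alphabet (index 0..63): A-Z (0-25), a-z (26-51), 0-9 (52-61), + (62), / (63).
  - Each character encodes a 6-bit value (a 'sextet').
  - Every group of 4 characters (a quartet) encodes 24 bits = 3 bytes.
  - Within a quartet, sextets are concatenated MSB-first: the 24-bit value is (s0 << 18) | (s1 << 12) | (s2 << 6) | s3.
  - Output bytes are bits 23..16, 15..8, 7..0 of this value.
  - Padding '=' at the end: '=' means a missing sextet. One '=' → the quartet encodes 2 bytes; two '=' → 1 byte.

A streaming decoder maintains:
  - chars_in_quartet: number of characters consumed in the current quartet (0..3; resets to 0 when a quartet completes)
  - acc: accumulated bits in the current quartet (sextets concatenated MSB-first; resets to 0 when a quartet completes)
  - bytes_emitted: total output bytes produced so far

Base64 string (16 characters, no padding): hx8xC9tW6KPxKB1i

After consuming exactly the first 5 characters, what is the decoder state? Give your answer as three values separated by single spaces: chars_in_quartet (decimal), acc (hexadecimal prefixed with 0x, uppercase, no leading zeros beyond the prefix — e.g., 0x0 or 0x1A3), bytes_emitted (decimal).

Answer: 1 0x2 3

Derivation:
After char 0 ('h'=33): chars_in_quartet=1 acc=0x21 bytes_emitted=0
After char 1 ('x'=49): chars_in_quartet=2 acc=0x871 bytes_emitted=0
After char 2 ('8'=60): chars_in_quartet=3 acc=0x21C7C bytes_emitted=0
After char 3 ('x'=49): chars_in_quartet=4 acc=0x871F31 -> emit 87 1F 31, reset; bytes_emitted=3
After char 4 ('C'=2): chars_in_quartet=1 acc=0x2 bytes_emitted=3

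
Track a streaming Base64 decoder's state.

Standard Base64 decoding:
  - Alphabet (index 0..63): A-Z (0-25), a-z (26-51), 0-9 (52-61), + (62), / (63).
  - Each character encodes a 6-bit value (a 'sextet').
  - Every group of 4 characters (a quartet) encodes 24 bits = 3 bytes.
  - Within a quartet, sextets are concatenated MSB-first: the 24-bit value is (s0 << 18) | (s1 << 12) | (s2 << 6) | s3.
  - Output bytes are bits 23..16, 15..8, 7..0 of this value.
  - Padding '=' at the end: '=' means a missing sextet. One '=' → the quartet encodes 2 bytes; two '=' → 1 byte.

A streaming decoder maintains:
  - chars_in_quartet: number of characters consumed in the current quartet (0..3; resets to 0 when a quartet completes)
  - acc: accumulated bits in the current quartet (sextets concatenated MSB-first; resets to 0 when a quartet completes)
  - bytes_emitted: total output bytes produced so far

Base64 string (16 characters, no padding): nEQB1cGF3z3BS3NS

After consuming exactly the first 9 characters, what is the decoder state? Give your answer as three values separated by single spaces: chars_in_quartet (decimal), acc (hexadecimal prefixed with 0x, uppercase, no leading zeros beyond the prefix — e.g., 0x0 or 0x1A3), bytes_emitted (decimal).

Answer: 1 0x37 6

Derivation:
After char 0 ('n'=39): chars_in_quartet=1 acc=0x27 bytes_emitted=0
After char 1 ('E'=4): chars_in_quartet=2 acc=0x9C4 bytes_emitted=0
After char 2 ('Q'=16): chars_in_quartet=3 acc=0x27110 bytes_emitted=0
After char 3 ('B'=1): chars_in_quartet=4 acc=0x9C4401 -> emit 9C 44 01, reset; bytes_emitted=3
After char 4 ('1'=53): chars_in_quartet=1 acc=0x35 bytes_emitted=3
After char 5 ('c'=28): chars_in_quartet=2 acc=0xD5C bytes_emitted=3
After char 6 ('G'=6): chars_in_quartet=3 acc=0x35706 bytes_emitted=3
After char 7 ('F'=5): chars_in_quartet=4 acc=0xD5C185 -> emit D5 C1 85, reset; bytes_emitted=6
After char 8 ('3'=55): chars_in_quartet=1 acc=0x37 bytes_emitted=6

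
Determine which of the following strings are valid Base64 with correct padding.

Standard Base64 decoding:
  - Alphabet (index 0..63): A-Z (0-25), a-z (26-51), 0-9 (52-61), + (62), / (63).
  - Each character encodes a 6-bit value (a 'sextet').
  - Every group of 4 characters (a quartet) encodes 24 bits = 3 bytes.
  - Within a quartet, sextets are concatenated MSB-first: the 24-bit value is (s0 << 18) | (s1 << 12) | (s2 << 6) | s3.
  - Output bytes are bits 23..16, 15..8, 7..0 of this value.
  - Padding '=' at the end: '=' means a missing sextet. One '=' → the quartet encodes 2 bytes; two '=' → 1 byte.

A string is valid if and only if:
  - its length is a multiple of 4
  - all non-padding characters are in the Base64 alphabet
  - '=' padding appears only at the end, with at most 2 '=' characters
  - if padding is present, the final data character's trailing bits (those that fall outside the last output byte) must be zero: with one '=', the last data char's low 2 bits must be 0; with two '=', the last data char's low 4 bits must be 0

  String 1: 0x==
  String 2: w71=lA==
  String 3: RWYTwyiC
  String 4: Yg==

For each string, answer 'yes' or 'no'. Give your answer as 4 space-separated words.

String 1: '0x==' → invalid (bad trailing bits)
String 2: 'w71=lA==' → invalid (bad char(s): ['=']; '=' in middle)
String 3: 'RWYTwyiC' → valid
String 4: 'Yg==' → valid

Answer: no no yes yes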